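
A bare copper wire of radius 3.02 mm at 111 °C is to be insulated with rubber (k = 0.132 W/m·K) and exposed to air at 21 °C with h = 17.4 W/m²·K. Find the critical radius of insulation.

For a cylinder, r_cr = k_ins/h = 0.132/17.4 = 0.00759 m = 0.759 cm

r_cr = 0.759 cm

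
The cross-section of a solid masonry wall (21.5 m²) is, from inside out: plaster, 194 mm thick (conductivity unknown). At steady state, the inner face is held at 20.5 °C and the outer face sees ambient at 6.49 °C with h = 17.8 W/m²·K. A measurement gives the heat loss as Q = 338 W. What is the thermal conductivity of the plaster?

ΣR = ΔT/Q = |20.5 − 6.49|/338 = 0.04145 K/W
Known resistances:
  R_conv,out = 1/(hA) = 1/(17.8·21.5) = 0.002613 K/W
R_plaster = ΣR − ΣR_known = 0.04145 − 0.002613 = 0.03884 K/W
L/(kA) = 0.03884 ⇒ k = 0.194/(0.03884·21.5) = 0.232 W/m·K

k = 0.232 W/m·K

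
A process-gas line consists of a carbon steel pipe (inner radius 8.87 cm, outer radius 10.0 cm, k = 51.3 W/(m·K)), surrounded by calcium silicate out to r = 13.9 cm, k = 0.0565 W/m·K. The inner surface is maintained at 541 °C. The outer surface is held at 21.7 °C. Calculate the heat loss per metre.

Q' = 560 W/m

Treat each layer as a resistance in series:
  R'_carbon steel = ln(0.100/0.0887)/(2πk) = 0.1199/(2π·51.3) = 3.720×10^-4 m·K/W
  R'_calcium silicate = ln(0.139/0.100)/(2πk) = 0.3293/(2π·0.0565) = 0.9276 m·K/W
ΣR = 3.720×10^-4 + 0.9276 = 0.9280 m·K/W
Q' = ΔT/ΣR = (541 °C − 21.7 °C)/0.9280 = 560 W/m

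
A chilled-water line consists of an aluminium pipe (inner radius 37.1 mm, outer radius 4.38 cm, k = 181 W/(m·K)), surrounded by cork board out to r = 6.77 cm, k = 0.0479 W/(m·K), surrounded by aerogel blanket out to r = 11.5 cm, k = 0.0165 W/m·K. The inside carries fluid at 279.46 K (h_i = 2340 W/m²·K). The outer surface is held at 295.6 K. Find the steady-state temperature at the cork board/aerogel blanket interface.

T = 283.0 K

Treat each layer as a resistance in series:
  R'_conv,in = 1/(2πr h) = 1/(2π·0.0371·2340) = 0.001833 m·K/W
  R'_aluminium = ln(0.0438/0.0371)/(2πk) = 0.1660/(2π·181) = 1.460×10^-4 m·K/W
  R'_cork board = ln(0.0677/0.0438)/(2πk) = 0.4355/(2π·0.0479) = 1.447 m·K/W
  R'_aerogel blanket = ln(0.115/0.0677)/(2πk) = 0.5298/(2π·0.0165) = 5.111 m·K/W
ΣR = 0.001833 + 1.460×10^-4 + 1.447 + 5.111 = 6.560 m·K/W
Q' = ΔT/ΣR = (279.46 K − 295.6 K)/6.560 = -2.460 W/m
From the inner boundary to the cork board/aerogel blanket interface, ΣR_partial = 1.449 m·K/W.
T_interface = T_in − Q'·ΣR_partial = 279.46 K − (-2.460)(1.449) = 283.0 K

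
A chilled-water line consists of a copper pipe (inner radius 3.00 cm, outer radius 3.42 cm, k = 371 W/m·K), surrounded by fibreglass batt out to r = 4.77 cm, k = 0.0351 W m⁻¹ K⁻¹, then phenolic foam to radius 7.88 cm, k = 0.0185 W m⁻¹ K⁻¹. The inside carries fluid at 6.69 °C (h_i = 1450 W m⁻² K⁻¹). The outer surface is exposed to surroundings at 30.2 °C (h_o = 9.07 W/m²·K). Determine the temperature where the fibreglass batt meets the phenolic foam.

Treat each layer as a resistance in series:
  R'_conv,in = 1/(2πr h) = 1/(2π·0.0300·1450) = 0.003659 m·K/W
  R'_copper = ln(0.0342/0.0300)/(2πk) = 0.1310/(2π·371) = 5.621×10^-5 m·K/W
  R'_fibreglass batt = ln(0.0477/0.0342)/(2πk) = 0.3327/(2π·0.0351) = 1.509 m·K/W
  R'_phenolic foam = ln(0.0788/0.0477)/(2πk) = 0.5020/(2π·0.0185) = 4.319 m·K/W
  R'_conv,out = 1/(2πr h) = 1/(2π·0.0788·9.07) = 0.2227 m·K/W
ΣR = 0.003659 + 5.621×10^-5 + 1.509 + 4.319 + 0.2227 = 6.054 m·K/W
Q' = ΔT/ΣR = (6.69 °C − 30.2 °C)/6.054 = -3.883 W/m
From the inner boundary to the fibreglass batt/phenolic foam interface, ΣR_partial = 1.513 m·K/W.
T_interface = T_in − Q'·ΣR_partial = 6.69 °C − (-3.883)(1.513) = 12.6 °C

T = 12.6 °C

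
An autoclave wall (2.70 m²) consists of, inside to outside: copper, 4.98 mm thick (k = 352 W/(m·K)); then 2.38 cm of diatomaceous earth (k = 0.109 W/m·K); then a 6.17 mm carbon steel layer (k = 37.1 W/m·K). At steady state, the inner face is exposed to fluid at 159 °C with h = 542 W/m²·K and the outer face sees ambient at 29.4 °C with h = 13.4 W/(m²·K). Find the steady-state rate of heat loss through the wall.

Treat each layer as a resistance in series:
  R_conv,in = 1/(hA) = 1/(542·2.70) = 6.833×10^-4 K/W
  R_copper = L/(kA) = 0.00498/(352·2.70) = 5.240×10^-6 K/W
  R_diatomaceous earth = L/(kA) = 0.0238/(0.109·2.70) = 0.08087 K/W
  R_carbon steel = L/(kA) = 0.00617/(37.1·2.70) = 6.160×10^-5 K/W
  R_conv,out = 1/(hA) = 1/(13.4·2.70) = 0.02764 K/W
ΣR = 6.833×10^-4 + 5.240×10^-6 + 0.08087 + 6.160×10^-5 + 0.02764 = 0.1093 K/W
Q = ΔT/ΣR = (159 °C − 29.4 °C)/0.1093 = 1190 W

Q = 1190 W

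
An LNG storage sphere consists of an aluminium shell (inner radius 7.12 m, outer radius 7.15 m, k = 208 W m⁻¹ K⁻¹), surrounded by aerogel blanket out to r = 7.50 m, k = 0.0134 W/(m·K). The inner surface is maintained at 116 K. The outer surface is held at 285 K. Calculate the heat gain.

Series thermal resistances, inner to outer:
  R_aluminium = (1/7.12 − 1/7.15)/(4πk) = 5.893×10^-4/(4π·208) = 2.255×10^-7 K/W
  R_aerogel blanket = (1/7.15 − 1/7.50)/(4πk) = 0.006527/(4π·0.0134) = 0.03876 K/W
ΣR = 2.255×10^-7 + 0.03876 = 0.03876 K/W
Q = ΔT/ΣR = (116 K − 285 K)/0.03876 = -4360 W
(Negative Q ⇒ heat flows inward; heat gain = 4360 W.)

Q = 4360 W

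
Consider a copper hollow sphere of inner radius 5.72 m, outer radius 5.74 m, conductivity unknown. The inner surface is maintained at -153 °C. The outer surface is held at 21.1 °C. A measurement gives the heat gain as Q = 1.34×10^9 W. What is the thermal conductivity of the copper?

ΣR = ΔT/Q = |-153 − 21.1|/1.34×10^9 = 1.299×10^-7 K/W
(1/r₁−1/r₂)/(4πk) = 1.299×10^-7 ⇒ k = 6.091×10^-4/(4π·1.299×10^-7) = 373 W/m·K

k = 373 W/m·K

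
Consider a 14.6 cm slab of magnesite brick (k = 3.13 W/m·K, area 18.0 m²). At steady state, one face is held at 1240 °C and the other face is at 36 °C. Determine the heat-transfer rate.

Q = 465 kW

Q = kA·ΔT/L = 3.13 × 18.0 × |1240 °C − 36 °C| / 0.146 = 4.65×10^5 W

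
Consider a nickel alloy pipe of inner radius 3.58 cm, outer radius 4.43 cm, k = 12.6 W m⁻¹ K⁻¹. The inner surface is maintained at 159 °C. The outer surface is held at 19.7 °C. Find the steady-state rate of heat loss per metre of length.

Q' = 51.8 kW/m

Q' = 2πk·ΔT/ln(r₂/r₁) = 2π × 12.6 × 139.3 / ln(0.0443/0.0358) = 51800 W/m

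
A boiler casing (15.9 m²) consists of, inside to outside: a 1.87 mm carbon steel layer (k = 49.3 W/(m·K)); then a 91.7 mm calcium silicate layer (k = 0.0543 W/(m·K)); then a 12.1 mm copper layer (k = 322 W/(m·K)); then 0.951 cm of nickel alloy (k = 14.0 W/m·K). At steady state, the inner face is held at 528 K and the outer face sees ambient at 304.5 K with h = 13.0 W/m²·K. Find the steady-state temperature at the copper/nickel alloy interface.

T = 314.3 K

Resistance network (inner→outer):
  R_carbon steel = L/(kA) = 0.00187/(49.3·15.9) = 2.386×10^-6 K/W
  R_calcium silicate = L/(kA) = 0.0917/(0.0543·15.9) = 0.1062 K/W
  R_copper = L/(kA) = 0.0121/(322·15.9) = 2.363×10^-6 K/W
  R_nickel alloy = L/(kA) = 0.00951/(14.0·15.9) = 4.272×10^-5 K/W
  R_conv,out = 1/(hA) = 1/(13.0·15.9) = 0.004838 K/W
ΣR = 2.386×10^-6 + 0.1062 + 2.363×10^-6 + 4.272×10^-5 + 0.004838 = 0.1111 K/W
Q = ΔT/ΣR = (528 K − 304.5 K)/0.1111 = 2012 W
From the inner boundary to the copper/nickel alloy interface, ΣR_partial = 0.1062 K/W.
T_interface = T_in − Q·ΣR_partial = 528 K − (2012)(0.1062) = 314.3 K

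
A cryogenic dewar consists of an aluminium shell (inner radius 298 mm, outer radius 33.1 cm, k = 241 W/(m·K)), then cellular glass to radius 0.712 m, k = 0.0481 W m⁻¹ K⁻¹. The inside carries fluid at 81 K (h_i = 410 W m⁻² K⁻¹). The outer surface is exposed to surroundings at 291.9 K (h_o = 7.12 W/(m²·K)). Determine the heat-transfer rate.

Treat each layer as a resistance in series:
  R_conv,in = 1/(4πr²h) = 1/(4π·0.298²·410) = 0.002186 K/W
  R_aluminium = (1/0.298 − 1/0.331)/(4πk) = 0.3346/(4π·241) = 1.105×10^-4 K/W
  R_cellular glass = (1/0.331 − 1/0.712)/(4πk) = 1.617/(4π·0.0481) = 2.675 K/W
  R_conv,out = 1/(4πr²h) = 1/(4π·0.712²·7.12) = 0.02205 K/W
ΣR = 0.002186 + 1.105×10^-4 + 2.675 + 0.02205 = 2.699 K/W
Q = ΔT/ΣR = (81 K − 291.9 K)/2.699 = -78.1 W
(Negative Q ⇒ heat flows inward; heat gain = 78.1 W.)

Q = 78.1 W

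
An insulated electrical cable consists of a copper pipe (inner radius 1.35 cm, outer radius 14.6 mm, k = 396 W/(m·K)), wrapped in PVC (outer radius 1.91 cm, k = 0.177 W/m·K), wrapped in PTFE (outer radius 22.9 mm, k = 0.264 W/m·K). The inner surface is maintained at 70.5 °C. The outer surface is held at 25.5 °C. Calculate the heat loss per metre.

Series thermal resistances, inner to outer:
  R'_copper = ln(0.0146/0.0135)/(2πk) = 0.07833/(2π·396) = 3.148×10^-5 m·K/W
  R'_PVC = ln(0.0191/0.0146)/(2πk) = 0.2687/(2π·0.177) = 0.2416 m·K/W
  R'_PTFE = ln(0.0229/0.0191)/(2πk) = 0.1814/(2π·0.264) = 0.1094 m·K/W
ΣR = 3.148×10^-5 + 0.2416 + 0.1094 = 0.3510 m·K/W
Q' = ΔT/ΣR = (70.5 °C − 25.5 °C)/0.3510 = 128 W/m

Q' = 128 W/m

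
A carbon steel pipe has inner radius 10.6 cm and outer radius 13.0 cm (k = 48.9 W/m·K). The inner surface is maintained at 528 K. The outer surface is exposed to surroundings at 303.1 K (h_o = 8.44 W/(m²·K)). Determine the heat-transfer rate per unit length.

Q' = 1540 W/m

Resistance network (inner→outer):
  R'_carbon steel = ln(0.130/0.106)/(2πk) = 0.2041/(2π·48.9) = 6.643×10^-4 m·K/W
  R'_conv,out = 1/(2πr h) = 1/(2π·0.130·8.44) = 0.1451 m·K/W
ΣR = 6.643×10^-4 + 0.1451 = 0.1458 m·K/W
Q' = ΔT/ΣR = (528 K − 303.1 K)/0.1458 = 1540 W/m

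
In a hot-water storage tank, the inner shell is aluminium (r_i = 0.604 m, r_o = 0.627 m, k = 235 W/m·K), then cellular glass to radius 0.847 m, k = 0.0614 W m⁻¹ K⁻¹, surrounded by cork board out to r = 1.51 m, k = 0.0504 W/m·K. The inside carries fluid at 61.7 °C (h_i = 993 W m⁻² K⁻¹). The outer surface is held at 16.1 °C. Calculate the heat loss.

Q = 33.6 W

Series thermal resistances, inner to outer:
  R_conv,in = 1/(4πr²h) = 1/(4π·0.604²·993) = 2.197×10^-4 K/W
  R_aluminium = (1/0.604 − 1/0.627)/(4πk) = 0.06073/(4π·235) = 2.057×10^-5 K/W
  R_cellular glass = (1/0.627 − 1/0.847)/(4πk) = 0.4143/(4π·0.0614) = 0.5369 K/W
  R_cork board = (1/0.847 − 1/1.51)/(4πk) = 0.5184/(4π·0.0504) = 0.8185 K/W
ΣR = 2.197×10^-4 + 2.057×10^-5 + 0.5369 + 0.8185 = 1.356 K/W
Q = ΔT/ΣR = (61.7 °C − 16.1 °C)/1.356 = 33.6 W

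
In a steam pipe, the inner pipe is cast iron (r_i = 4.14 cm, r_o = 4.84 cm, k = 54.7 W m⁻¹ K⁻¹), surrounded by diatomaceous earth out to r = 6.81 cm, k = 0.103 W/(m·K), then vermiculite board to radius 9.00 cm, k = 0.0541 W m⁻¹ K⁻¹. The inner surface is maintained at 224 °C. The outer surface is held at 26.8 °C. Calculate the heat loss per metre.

Series thermal resistances, inner to outer:
  R'_cast iron = ln(0.0484/0.0414)/(2πk) = 0.1562/(2π·54.7) = 4.545×10^-4 m·K/W
  R'_diatomaceous earth = ln(0.0681/0.0484)/(2πk) = 0.3415/(2π·0.103) = 0.5276 m·K/W
  R'_vermiculite board = ln(0.0900/0.0681)/(2πk) = 0.2788/(2π·0.0541) = 0.8203 m·K/W
ΣR = 4.545×10^-4 + 0.5276 + 0.8203 = 1.348 m·K/W
Q' = ΔT/ΣR = (224 °C − 26.8 °C)/1.348 = 146 W/m

Q' = 146 W/m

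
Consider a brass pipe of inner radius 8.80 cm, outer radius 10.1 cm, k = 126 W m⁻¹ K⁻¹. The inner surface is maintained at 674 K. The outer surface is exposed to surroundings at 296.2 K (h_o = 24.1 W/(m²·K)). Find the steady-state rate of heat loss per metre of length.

Treat each layer as a resistance in series:
  R'_brass = ln(0.101/0.0880)/(2πk) = 0.1378/(2π·126) = 1.740×10^-4 m·K/W
  R'_conv,out = 1/(2πr h) = 1/(2π·0.101·24.1) = 0.06539 m·K/W
ΣR = 1.740×10^-4 + 0.06539 = 0.06556 m·K/W
Q' = ΔT/ΣR = (674 K − 296.2 K)/0.06556 = 5760 W/m

Q' = 5.76 kW/m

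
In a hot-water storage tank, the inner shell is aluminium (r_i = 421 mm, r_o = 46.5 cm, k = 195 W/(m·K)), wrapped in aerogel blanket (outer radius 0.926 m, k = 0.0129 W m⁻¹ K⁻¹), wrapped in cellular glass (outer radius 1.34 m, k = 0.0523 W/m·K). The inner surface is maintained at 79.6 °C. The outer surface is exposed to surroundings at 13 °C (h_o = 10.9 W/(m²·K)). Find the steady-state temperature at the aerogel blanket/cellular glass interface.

T = 17.8 °C

Treat each layer as a resistance in series:
  R_aluminium = (1/0.421 − 1/0.465)/(4πk) = 0.2248/(4π·195) = 9.172×10^-5 K/W
  R_aerogel blanket = (1/0.465 − 1/0.926)/(4πk) = 1.071/(4π·0.0129) = 6.604 K/W
  R_cellular glass = (1/0.926 − 1/1.34)/(4πk) = 0.3336/(4π·0.0523) = 0.5077 K/W
  R_conv,out = 1/(4πr²h) = 1/(4π·1.34²·10.9) = 0.004066 K/W
ΣR = 9.172×10^-5 + 6.604 + 0.5077 + 0.004066 = 7.116 K/W
Q = ΔT/ΣR = (79.6 °C − 13 °C)/7.116 = 9.359 W
From the inner boundary to the aerogel blanket/cellular glass interface, ΣR_partial = 6.604 K/W.
T_interface = T_in − Q·ΣR_partial = 79.6 °C − (9.359)(6.604) = 17.8 °C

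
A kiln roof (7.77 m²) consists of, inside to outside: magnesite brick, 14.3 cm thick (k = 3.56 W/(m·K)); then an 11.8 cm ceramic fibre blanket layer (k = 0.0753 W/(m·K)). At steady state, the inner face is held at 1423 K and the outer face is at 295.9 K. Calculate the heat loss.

Q = 5.45 kW

Resistance network (inner→outer):
  R_magnesite brick = L/(kA) = 0.143/(3.56·7.77) = 0.005170 K/W
  R_ceramic fibre blanket = L/(kA) = 0.118/(0.0753·7.77) = 0.2017 K/W
ΣR = 0.005170 + 0.2017 = 0.2069 K/W
Q = ΔT/ΣR = (1423 K − 295.9 K)/0.2069 = 5450 W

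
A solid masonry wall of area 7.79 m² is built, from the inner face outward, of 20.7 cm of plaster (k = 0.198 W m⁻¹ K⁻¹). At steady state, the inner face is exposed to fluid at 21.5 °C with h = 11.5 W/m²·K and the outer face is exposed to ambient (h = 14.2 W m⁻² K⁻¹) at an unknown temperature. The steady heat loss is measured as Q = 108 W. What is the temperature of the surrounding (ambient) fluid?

Series resistances:
  R_conv,in = 1/(hA) = 1/(11.5·7.79) = 0.01116 K/W
  R_plaster = L/(kA) = 0.207/(0.198·7.79) = 0.1342 K/W
  R_conv,out = 1/(hA) = 1/(14.2·7.79) = 0.009040 K/W
ΣR = 0.1544 K/W
ΔT = Q·ΣR = 108 × 0.1544 = 16.68 K
Heat flows outward, so T_out = T_in − ΔT = 21.5 − 16.68 = 4.82 °C

T_out = 4.82 °C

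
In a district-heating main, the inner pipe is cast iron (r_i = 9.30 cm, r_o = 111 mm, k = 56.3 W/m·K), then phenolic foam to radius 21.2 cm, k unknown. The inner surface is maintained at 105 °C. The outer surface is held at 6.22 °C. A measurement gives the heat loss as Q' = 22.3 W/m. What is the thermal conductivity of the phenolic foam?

ΣR = ΔT/Q' = |105 − 6.22|/22.3 = 4.430 m·K/W
Known resistances:
  R'_cast iron = ln(0.111/0.0930)/(2πk) = 0.1769/(2π·56.3) = 5.002×10^-4 m·K/W
R_phenolic foam = ΣR − ΣR_known = 4.430 − 5.002×10^-4 = 4.429 m·K/W
ln(r₂/r₁)/(2πk) = 4.429 ⇒ k = 0.6471/(2π·4.429) = 0.0233 W/m·K

k = 0.0233 W/m·K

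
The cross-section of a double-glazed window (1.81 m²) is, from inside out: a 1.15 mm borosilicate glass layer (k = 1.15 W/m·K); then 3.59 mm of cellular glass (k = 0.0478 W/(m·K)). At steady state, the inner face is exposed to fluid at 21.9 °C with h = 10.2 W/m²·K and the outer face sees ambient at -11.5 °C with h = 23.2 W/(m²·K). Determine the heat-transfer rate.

Series thermal resistances, inner to outer:
  R_conv,in = 1/(hA) = 1/(10.2·1.81) = 0.05417 K/W
  R_borosilicate glass = L/(kA) = 0.00115/(1.15·1.81) = 5.525×10^-4 K/W
  R_cellular glass = L/(kA) = 0.00359/(0.0478·1.81) = 0.04149 K/W
  R_conv,out = 1/(hA) = 1/(23.2·1.81) = 0.02381 K/W
ΣR = 0.05417 + 5.525×10^-4 + 0.04149 + 0.02381 = 0.1200 K/W
Q = ΔT/ΣR = (21.9 °C − -11.5 °C)/0.1200 = 278 W

Q = 278 W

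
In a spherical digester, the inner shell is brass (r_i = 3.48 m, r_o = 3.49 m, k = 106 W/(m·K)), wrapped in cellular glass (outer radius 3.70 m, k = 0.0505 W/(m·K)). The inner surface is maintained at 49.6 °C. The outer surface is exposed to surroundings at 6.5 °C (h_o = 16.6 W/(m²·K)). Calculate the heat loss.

Q = 1660 W

Treat each layer as a resistance in series:
  R_brass = (1/3.48 − 1/3.49)/(4πk) = 8.234×10^-4/(4π·106) = 6.181×10^-7 K/W
  R_cellular glass = (1/3.49 − 1/3.70)/(4πk) = 0.01626/(4π·0.0505) = 0.02563 K/W
  R_conv,out = 1/(4πr²h) = 1/(4π·3.70²·16.6) = 3.502×10^-4 K/W
ΣR = 6.181×10^-7 + 0.02563 + 3.502×10^-4 = 0.02598 K/W
Q = ΔT/ΣR = (49.6 °C − 6.5 °C)/0.02598 = 1660 W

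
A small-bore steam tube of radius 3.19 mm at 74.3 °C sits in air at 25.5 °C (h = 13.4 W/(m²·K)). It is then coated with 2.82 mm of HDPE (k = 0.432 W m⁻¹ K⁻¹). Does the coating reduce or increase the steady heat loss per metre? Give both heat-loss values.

increases: 13.1 → 22.1 W/m

Critical radius for a cylinder: r_cr = k/h = 0.0322 m = 3.22 cm.
Outer radius after coating: r₂ = 0.00319 + 0.00282 = 0.00601 m.
Since r₁ < r_cr and r₂ ≤ r_cr, the coating moves toward the maximum at r_cr — heat loss rises.
Bare: R = 1/(2πr₁h) = 3.723 m·K/W; Q = 48.8/3.723 = 13.1 W/m.
Coated: R = R_cond + R_conv = 2.210 m·K/W; Q = 48.8/2.210 = 22.1 W/m.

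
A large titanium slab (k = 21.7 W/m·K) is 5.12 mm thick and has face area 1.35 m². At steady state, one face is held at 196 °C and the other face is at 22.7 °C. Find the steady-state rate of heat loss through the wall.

Q = kA·ΔT/L = 21.7 × 1.35 × |196 °C − 22.7 °C| / 0.00512 = 9.92×10^5 W

Q = 9.92×10^5 W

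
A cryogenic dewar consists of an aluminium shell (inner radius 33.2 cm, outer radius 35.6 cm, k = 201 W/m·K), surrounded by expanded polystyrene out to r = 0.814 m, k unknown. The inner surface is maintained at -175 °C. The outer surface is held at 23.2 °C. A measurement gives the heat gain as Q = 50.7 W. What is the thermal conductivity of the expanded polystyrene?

ΣR = ΔT/Q = |-175 − 23.2|/50.7 = 3.909 K/W
Known resistances:
  R_aluminium = (1/0.332 − 1/0.356)/(4πk) = 0.2031/(4π·201) = 8.039×10^-5 K/W
R_expanded polystyrene = ΣR − ΣR_known = 3.909 − 8.039×10^-5 = 3.909 K/W
(1/r₁−1/r₂)/(4πk) = 3.909 ⇒ k = 1.580/(4π·3.909) = 0.0322 W/m·K

k = 0.0322 W/m·K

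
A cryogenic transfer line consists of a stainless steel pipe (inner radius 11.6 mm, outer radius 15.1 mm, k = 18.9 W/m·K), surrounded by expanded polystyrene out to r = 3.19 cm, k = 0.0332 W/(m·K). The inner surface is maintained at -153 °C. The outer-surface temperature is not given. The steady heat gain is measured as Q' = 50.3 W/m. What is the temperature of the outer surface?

T_out = 27.5 °C

Sum the resistances:
  R'_stainless steel = ln(0.0151/0.0116)/(2πk) = 0.2637/(2π·18.9) = 0.002221 m·K/W
  R'_expanded polystyrene = ln(0.0319/0.0151)/(2πk) = 0.7479/(2π·0.0332) = 3.585 m·K/W
ΣR = 3.588 m·K/W
ΔT = Q'·ΣR = 50.3 × 3.588 = 180.5 K
Heat flows inward, so T_out = T_in + ΔT = -153 + 180.5 = 27.5 °C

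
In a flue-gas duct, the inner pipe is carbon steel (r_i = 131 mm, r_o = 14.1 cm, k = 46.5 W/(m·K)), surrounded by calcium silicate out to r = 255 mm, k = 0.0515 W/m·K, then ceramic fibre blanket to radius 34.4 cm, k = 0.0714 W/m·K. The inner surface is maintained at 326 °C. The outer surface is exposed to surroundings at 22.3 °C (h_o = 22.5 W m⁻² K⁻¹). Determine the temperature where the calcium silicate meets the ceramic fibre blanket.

Treat each layer as a resistance in series:
  R'_carbon steel = ln(0.141/0.131)/(2πk) = 0.07356/(2π·46.5) = 2.518×10^-4 m·K/W
  R'_calcium silicate = ln(0.255/0.141)/(2πk) = 0.5925/(2π·0.0515) = 1.831 m·K/W
  R'_ceramic fibre blanket = ln(0.344/0.255)/(2πk) = 0.2994/(2π·0.0714) = 0.6673 m·K/W
  R'_conv,out = 1/(2πr h) = 1/(2π·0.344·22.5) = 0.02056 m·K/W
ΣR = 2.518×10^-4 + 1.831 + 0.6673 + 0.02056 = 2.519 m·K/W
Q' = ΔT/ΣR = (326 °C − 22.3 °C)/2.519 = 120.6 W/m
From the inner boundary to the calcium silicate/ceramic fibre blanket interface, ΣR_partial = 1.831 m·K/W.
T_interface = T_in − Q'·ΣR_partial = 326 °C − (120.6)(1.831) = 105 °C

T = 105 °C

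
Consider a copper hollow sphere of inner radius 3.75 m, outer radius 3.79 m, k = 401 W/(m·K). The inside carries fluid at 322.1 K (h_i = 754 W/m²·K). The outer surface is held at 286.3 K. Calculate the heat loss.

Q = 4.44×10^6 W

Treat each layer as a resistance in series:
  R_conv,in = 1/(4πr²h) = 1/(4π·3.75²·754) = 7.505×10^-6 K/W
  R_copper = (1/3.75 − 1/3.79)/(4πk) = 0.002814/(4π·401) = 5.585×10^-7 K/W
ΣR = 7.505×10^-6 + 5.585×10^-7 = 8.063×10^-6 K/W
Q = ΔT/ΣR = (322.1 K − 286.3 K)/8.063×10^-6 = 4.44×10^6 W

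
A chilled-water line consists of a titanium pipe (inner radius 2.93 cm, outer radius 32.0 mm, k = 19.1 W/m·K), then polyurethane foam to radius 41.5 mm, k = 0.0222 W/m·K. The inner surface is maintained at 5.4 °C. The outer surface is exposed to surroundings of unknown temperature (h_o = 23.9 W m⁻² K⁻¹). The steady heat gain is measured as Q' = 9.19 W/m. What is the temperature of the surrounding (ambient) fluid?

T_out = 24.0 °C

Series resistances:
  R'_titanium = ln(0.0320/0.0293)/(2πk) = 0.08815/(2π·19.1) = 7.345×10^-4 m·K/W
  R'_polyurethane foam = ln(0.0415/0.0320)/(2πk) = 0.2600/(2π·0.0222) = 1.864 m·K/W
  R'_conv,out = 1/(2πr h) = 1/(2π·0.0415·23.9) = 0.1605 m·K/W
ΣR = 2.025 m·K/W
ΔT = Q'·ΣR = 9.19 × 2.025 = 18.61 K
Heat flows inward, so T_out = T_in + ΔT = 5.4 + 18.61 = 24.0 °C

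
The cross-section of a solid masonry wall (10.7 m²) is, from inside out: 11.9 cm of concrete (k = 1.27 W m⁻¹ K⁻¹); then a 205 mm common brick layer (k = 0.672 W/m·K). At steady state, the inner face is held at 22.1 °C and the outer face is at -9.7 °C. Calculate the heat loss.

Resistance network (inner→outer):
  R_concrete = L/(kA) = 0.119/(1.27·10.7) = 0.008757 K/W
  R_common brick = L/(kA) = 0.205/(0.672·10.7) = 0.02851 K/W
ΣR = 0.008757 + 0.02851 = 0.03727 K/W
Q = ΔT/ΣR = (22.1 °C − -9.7 °C)/0.03727 = 853 W

Q = 853 W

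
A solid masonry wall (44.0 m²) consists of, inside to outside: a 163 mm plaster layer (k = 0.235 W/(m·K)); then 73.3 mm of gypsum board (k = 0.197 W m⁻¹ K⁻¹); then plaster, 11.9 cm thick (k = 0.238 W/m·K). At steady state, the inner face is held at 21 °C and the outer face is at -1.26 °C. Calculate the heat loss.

Q = 626 W

Series thermal resistances, inner to outer:
  R_plaster = L/(kA) = 0.163/(0.235·44.0) = 0.01576 K/W
  R_gypsum board = L/(kA) = 0.0733/(0.197·44.0) = 0.008456 K/W
  R_plaster = L/(kA) = 0.119/(0.238·44.0) = 0.01136 K/W
ΣR = 0.01576 + 0.008456 + 0.01136 = 0.03558 K/W
Q = ΔT/ΣR = (21 °C − -1.26 °C)/0.03558 = 626 W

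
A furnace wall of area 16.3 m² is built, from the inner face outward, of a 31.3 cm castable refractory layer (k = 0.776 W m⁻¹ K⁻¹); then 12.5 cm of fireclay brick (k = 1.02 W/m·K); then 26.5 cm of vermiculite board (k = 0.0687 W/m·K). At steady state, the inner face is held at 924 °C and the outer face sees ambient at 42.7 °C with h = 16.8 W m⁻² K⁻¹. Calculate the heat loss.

Treat each layer as a resistance in series:
  R_castable refractory = L/(kA) = 0.313/(0.776·16.3) = 0.02475 K/W
  R_fireclay brick = L/(kA) = 0.125/(1.02·16.3) = 0.007518 K/W
  R_vermiculite board = L/(kA) = 0.265/(0.0687·16.3) = 0.2366 K/W
  R_conv,out = 1/(hA) = 1/(16.8·16.3) = 0.003652 K/W
ΣR = 0.02475 + 0.007518 + 0.2366 + 0.003652 = 0.2725 K/W
Q = ΔT/ΣR = (924 °C − 42.7 °C)/0.2725 = 3230 W

Q = 3.23 kW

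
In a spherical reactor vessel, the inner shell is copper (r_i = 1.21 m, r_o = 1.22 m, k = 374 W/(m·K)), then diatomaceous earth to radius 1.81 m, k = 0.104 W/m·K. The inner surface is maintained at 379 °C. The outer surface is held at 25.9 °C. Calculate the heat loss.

Treat each layer as a resistance in series:
  R_copper = (1/1.21 − 1/1.22)/(4πk) = 0.006774/(4π·374) = 1.441×10^-6 K/W
  R_diatomaceous earth = (1/1.22 − 1/1.81)/(4πk) = 0.2672/(4π·0.104) = 0.2044 K/W
ΣR = 1.441×10^-6 + 0.2044 = 0.2044 K/W
Q = ΔT/ΣR = (379 °C − 25.9 °C)/0.2044 = 1730 W

Q = 1730 W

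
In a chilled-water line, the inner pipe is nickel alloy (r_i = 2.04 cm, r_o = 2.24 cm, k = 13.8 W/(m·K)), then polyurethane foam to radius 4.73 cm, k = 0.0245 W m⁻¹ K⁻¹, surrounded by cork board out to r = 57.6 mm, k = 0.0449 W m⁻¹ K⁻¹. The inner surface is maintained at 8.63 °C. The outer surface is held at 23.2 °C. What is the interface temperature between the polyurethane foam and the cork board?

Treat each layer as a resistance in series:
  R'_nickel alloy = ln(0.0224/0.0204)/(2πk) = 0.09353/(2π·13.8) = 0.001079 m·K/W
  R'_polyurethane foam = ln(0.0473/0.0224)/(2πk) = 0.7474/(2π·0.0245) = 4.856 m·K/W
  R'_cork board = ln(0.0576/0.0473)/(2πk) = 0.1970/(2π·0.0449) = 0.6983 m·K/W
ΣR = 0.001079 + 4.856 + 0.6983 = 5.555 m·K/W
Q' = ΔT/ΣR = (8.63 °C − 23.2 °C)/5.555 = -2.623 W/m
From the inner boundary to the polyurethane foam/cork board interface, ΣR_partial = 4.857 m·K/W.
T_interface = T_in − Q'·ΣR_partial = 8.63 °C − (-2.623)(4.857) = 21.4 °C

T = 21.4 °C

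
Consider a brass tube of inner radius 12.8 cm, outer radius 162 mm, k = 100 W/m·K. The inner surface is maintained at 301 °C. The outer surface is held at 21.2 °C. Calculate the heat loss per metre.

Q' = 746 kW/m

Q' = 2πk·ΔT/ln(r₂/r₁) = 2π × 100 × 279.8 / ln(0.162/0.128) = 7.46×10^5 W/m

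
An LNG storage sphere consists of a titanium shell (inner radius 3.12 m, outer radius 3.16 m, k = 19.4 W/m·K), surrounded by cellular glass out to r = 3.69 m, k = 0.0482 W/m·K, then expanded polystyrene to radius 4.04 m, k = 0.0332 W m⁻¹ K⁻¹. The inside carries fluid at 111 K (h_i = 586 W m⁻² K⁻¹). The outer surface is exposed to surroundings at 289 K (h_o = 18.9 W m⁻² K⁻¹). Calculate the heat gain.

Series thermal resistances, inner to outer:
  R_conv,in = 1/(4πr²h) = 1/(4π·3.12²·586) = 1.395×10^-5 K/W
  R_titanium = (1/3.12 − 1/3.16)/(4πk) = 0.004057/(4π·19.4) = 1.664×10^-5 K/W
  R_cellular glass = (1/3.16 − 1/3.69)/(4πk) = 0.04545/(4π·0.0482) = 0.07504 K/W
  R_expanded polystyrene = (1/3.69 − 1/4.04)/(4πk) = 0.02348/(4π·0.0332) = 0.05627 K/W
  R_conv,out = 1/(4πr²h) = 1/(4π·4.04²·18.9) = 2.580×10^-4 K/W
ΣR = 1.395×10^-5 + 1.664×10^-5 + 0.07504 + 0.05627 + 2.580×10^-4 = 0.1316 K/W
Q = ΔT/ΣR = (111 K − 289 K)/0.1316 = -1350 W
(Negative Q ⇒ heat flows inward; heat gain = 1350 W.)

Q = 1350 W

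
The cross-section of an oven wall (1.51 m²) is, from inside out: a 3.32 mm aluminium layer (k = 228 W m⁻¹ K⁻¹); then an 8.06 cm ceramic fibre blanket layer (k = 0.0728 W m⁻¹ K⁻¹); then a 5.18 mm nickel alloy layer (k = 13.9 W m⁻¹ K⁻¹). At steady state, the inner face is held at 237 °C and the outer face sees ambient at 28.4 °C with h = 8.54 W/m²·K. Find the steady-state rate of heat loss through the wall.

Q = 257 W

Resistance network (inner→outer):
  R_aluminium = L/(kA) = 0.00332/(228·1.51) = 9.643×10^-6 K/W
  R_ceramic fibre blanket = L/(kA) = 0.0806/(0.0728·1.51) = 0.7332 K/W
  R_nickel alloy = L/(kA) = 0.00518/(13.9·1.51) = 2.468×10^-4 K/W
  R_conv,out = 1/(hA) = 1/(8.54·1.51) = 0.07755 K/W
ΣR = 9.643×10^-6 + 0.7332 + 2.468×10^-4 + 0.07755 = 0.8110 K/W
Q = ΔT/ΣR = (237 °C − 28.4 °C)/0.8110 = 257 W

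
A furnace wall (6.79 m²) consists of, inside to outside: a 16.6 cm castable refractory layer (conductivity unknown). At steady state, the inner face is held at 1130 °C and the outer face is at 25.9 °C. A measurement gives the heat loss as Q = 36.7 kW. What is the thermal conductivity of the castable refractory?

k = 0.813 W/m·K

ΣR = ΔT/Q = |1130 − 25.9|/36700 = 0.03008 K/W
L/(kA) = 0.03008 ⇒ k = 0.166/(0.03008·6.79) = 0.813 W/m·K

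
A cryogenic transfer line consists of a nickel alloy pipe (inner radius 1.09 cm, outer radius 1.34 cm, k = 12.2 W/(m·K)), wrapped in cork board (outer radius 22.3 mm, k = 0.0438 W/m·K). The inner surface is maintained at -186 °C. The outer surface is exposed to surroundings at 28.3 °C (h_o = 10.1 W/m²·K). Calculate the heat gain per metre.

Q' = 83.7 W/m

Series thermal resistances, inner to outer:
  R'_nickel alloy = ln(0.0134/0.0109)/(2πk) = 0.2065/(2π·12.2) = 0.002694 m·K/W
  R'_cork board = ln(0.0223/0.0134)/(2πk) = 0.5093/(2π·0.0438) = 1.851 m·K/W
  R'_conv,out = 1/(2πr h) = 1/(2π·0.0223·10.1) = 0.7066 m·K/W
ΣR = 0.002694 + 1.851 + 0.7066 = 2.560 m·K/W
Q' = ΔT/ΣR = (-186 °C − 28.3 °C)/2.560 = -83.7 W/m
(Negative Q' ⇒ heat flows inward; heat gain = 83.7 W/m.)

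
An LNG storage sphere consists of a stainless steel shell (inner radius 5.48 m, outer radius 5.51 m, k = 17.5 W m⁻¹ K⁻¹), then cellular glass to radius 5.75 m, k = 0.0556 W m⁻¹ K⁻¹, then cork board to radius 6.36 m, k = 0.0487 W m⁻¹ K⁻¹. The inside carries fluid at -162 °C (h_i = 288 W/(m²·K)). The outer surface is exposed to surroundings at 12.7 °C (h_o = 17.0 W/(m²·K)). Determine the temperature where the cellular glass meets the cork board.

Series thermal resistances, inner to outer:
  R_conv,in = 1/(4πr²h) = 1/(4π·5.48²·288) = 9.201×10^-6 K/W
  R_stainless steel = (1/5.48 − 1/5.51)/(4πk) = 9.935×10^-4/(4π·17.5) = 4.518×10^-6 K/W
  R_cellular glass = (1/5.51 − 1/5.75)/(4πk) = 0.007575/(4π·0.0556) = 0.01084 K/W
  R_cork board = (1/5.75 − 1/6.36)/(4πk) = 0.01668/(4π·0.0487) = 0.02726 K/W
  R_conv,out = 1/(4πr²h) = 1/(4π·6.36²·17.0) = 1.157×10^-4 K/W
ΣR = 9.201×10^-6 + 4.518×10^-6 + 0.01084 + 0.02726 + 1.157×10^-4 = 0.03823 K/W
Q = ΔT/ΣR = (-162 °C − 12.7 °C)/0.03823 = -4570 W
From the inner boundary to the cellular glass/cork board interface, ΣR_partial = 0.01085 K/W.
T_interface = T_in − Q·ΣR_partial = -162 °C − (-4570)(0.01085) = -112 °C

T = -112 °C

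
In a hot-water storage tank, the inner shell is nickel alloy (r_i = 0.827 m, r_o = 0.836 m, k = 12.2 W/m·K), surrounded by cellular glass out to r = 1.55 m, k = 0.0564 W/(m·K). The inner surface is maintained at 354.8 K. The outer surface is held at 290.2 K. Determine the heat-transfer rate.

Resistance network (inner→outer):
  R_nickel alloy = (1/0.827 − 1/0.836)/(4πk) = 0.01302/(4π·12.2) = 8.491×10^-5 K/W
  R_cellular glass = (1/0.836 − 1/1.55)/(4πk) = 0.5510/(4π·0.0564) = 0.7774 K/W
ΣR = 8.491×10^-5 + 0.7774 = 0.7775 K/W
Q = ΔT/ΣR = (354.8 K − 290.2 K)/0.7775 = 83.1 W

Q = 83.1 W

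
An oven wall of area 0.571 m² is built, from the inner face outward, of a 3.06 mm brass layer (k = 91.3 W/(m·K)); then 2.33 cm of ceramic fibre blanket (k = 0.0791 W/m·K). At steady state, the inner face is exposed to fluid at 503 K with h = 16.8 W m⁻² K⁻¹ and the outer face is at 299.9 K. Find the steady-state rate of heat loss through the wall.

Q = 327 W

Resistance network (inner→outer):
  R_conv,in = 1/(hA) = 1/(16.8·0.571) = 0.1042 K/W
  R_brass = L/(kA) = 0.00306/(91.3·0.571) = 5.870×10^-5 K/W
  R_ceramic fibre blanket = L/(kA) = 0.0233/(0.0791·0.571) = 0.5159 K/W
ΣR = 0.1042 + 5.870×10^-5 + 0.5159 = 0.6202 K/W
Q = ΔT/ΣR = (503 K − 299.9 K)/0.6202 = 327 W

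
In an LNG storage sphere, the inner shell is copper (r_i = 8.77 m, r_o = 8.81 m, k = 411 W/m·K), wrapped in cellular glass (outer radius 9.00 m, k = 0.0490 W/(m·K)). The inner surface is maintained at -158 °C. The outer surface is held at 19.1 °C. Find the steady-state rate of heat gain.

Treat each layer as a resistance in series:
  R_copper = (1/8.77 − 1/8.81)/(4πk) = 5.177×10^-4/(4π·411) = 1.002×10^-7 K/W
  R_cellular glass = (1/8.81 − 1/9.00)/(4πk) = 0.002396/(4π·0.0490) = 0.003892 K/W
ΣR = 1.002×10^-7 + 0.003892 = 0.003892 K/W
Q = ΔT/ΣR = (-158 °C − 19.1 °C)/0.003892 = -45500 W
(Negative Q ⇒ heat flows inward; heat gain = 45500 W.)

Q = 45500 W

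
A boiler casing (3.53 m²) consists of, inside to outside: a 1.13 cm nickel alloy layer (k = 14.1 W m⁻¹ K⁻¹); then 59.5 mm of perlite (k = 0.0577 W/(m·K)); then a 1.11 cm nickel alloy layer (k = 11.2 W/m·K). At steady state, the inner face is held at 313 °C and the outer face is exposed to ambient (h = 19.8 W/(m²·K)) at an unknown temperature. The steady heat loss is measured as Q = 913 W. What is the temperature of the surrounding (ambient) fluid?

T_out = 32.8 °C

Sum the resistances:
  R_nickel alloy = L/(kA) = 0.0113/(14.1·3.53) = 2.270×10^-4 K/W
  R_perlite = L/(kA) = 0.0595/(0.0577·3.53) = 0.2921 K/W
  R_nickel alloy = L/(kA) = 0.0111/(11.2·3.53) = 2.808×10^-4 K/W
  R_conv,out = 1/(hA) = 1/(19.8·3.53) = 0.01431 K/W
ΣR = 0.3069 K/W
ΔT = Q·ΣR = 913 × 0.3069 = 280.2 K
Heat flows outward, so T_out = T_in − ΔT = 313 − 280.2 = 32.8 °C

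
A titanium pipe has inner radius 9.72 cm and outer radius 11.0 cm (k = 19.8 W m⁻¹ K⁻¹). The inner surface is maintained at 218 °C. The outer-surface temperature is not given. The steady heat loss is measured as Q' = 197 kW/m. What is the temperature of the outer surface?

Series resistances:
  R'_titanium = ln(0.110/0.0972)/(2πk) = 0.1237/(2π·19.8) = 9.944×10^-4 m·K/W
ΣR = 9.944×10^-4 m·K/W
ΔT = Q'·ΣR = 1.97×10^5 × 9.944×10^-4 = 195.9 K
Heat flows outward, so T_out = T_in − ΔT = 218 − 195.9 = 22.1 °C

T_out = 22.1 °C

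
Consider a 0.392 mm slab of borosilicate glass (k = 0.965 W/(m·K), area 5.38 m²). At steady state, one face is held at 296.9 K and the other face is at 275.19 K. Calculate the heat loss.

Q = kA·ΔT/L = 0.965 × 5.38 × |296.9 K − 275.19 K| / 3.92×10^-4 = 2.88×10^5 W

Q = 2.88×10^5 W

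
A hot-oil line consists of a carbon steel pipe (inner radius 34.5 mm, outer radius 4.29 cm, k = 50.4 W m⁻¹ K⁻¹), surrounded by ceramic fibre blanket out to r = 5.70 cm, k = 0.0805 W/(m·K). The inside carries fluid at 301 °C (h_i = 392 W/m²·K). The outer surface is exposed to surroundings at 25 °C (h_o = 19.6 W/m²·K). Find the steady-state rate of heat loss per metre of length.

Treat each layer as a resistance in series:
  R'_conv,in = 1/(2πr h) = 1/(2π·0.0345·392) = 0.01177 m·K/W
  R'_carbon steel = ln(0.0429/0.0345)/(2πk) = 0.2179/(2π·50.4) = 6.881×10^-4 m·K/W
  R'_ceramic fibre blanket = ln(0.0570/0.0429)/(2πk) = 0.2842/(2π·0.0805) = 0.5618 m·K/W
  R'_conv,out = 1/(2πr h) = 1/(2π·0.0570·19.6) = 0.1425 m·K/W
ΣR = 0.01177 + 6.881×10^-4 + 0.5618 + 0.1425 = 0.7168 m·K/W
Q' = ΔT/ΣR = (301 °C − 25 °C)/0.7168 = 385 W/m

Q' = 385 W/m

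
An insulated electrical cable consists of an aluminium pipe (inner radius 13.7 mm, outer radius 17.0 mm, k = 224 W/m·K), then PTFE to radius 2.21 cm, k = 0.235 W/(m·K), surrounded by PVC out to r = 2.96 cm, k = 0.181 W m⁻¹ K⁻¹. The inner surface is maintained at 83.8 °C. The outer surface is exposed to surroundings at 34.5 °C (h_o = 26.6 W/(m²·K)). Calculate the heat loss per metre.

Treat each layer as a resistance in series:
  R'_aluminium = ln(0.0170/0.0137)/(2πk) = 0.2158/(2π·224) = 1.533×10^-4 m·K/W
  R'_PTFE = ln(0.0221/0.0170)/(2πk) = 0.2624/(2π·0.235) = 0.1777 m·K/W
  R'_PVC = ln(0.0296/0.0221)/(2πk) = 0.2922/(2π·0.181) = 0.2569 m·K/W
  R'_conv,out = 1/(2πr h) = 1/(2π·0.0296·26.6) = 0.2021 m·K/W
ΣR = 1.533×10^-4 + 0.1777 + 0.2569 + 0.2021 = 0.6369 m·K/W
Q' = ΔT/ΣR = (83.8 °C − 34.5 °C)/0.6369 = 77.4 W/m

Q' = 77.4 W/m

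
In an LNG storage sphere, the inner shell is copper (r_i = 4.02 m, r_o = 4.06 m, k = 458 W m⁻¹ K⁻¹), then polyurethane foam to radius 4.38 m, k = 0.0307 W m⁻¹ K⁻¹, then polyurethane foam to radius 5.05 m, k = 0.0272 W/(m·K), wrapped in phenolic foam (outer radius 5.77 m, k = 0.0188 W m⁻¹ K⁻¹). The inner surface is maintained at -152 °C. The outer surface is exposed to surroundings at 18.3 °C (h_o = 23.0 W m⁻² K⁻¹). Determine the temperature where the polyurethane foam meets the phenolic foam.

T = -56.0 °C

Treat each layer as a resistance in series:
  R_copper = (1/4.02 − 1/4.06)/(4πk) = 0.002451/(4π·458) = 4.258×10^-7 K/W
  R_polyurethane foam = (1/4.06 − 1/4.38)/(4πk) = 0.01799/(4π·0.0307) = 0.04664 K/W
  R_polyurethane foam = (1/4.38 − 1/5.05)/(4πk) = 0.03029/(4π·0.0272) = 0.08862 K/W
  R_phenolic foam = (1/5.05 − 1/5.77)/(4πk) = 0.02471/(4π·0.0188) = 0.1046 K/W
  R_conv,out = 1/(4πr²h) = 1/(4π·5.77²·23.0) = 1.039×10^-4 K/W
ΣR = 4.258×10^-7 + 0.04664 + 0.08862 + 0.1046 + 1.039×10^-4 = 0.2400 K/W
Q = ΔT/ΣR = (-152 °C − 18.3 °C)/0.2400 = -709.6 W
From the inner boundary to the polyurethane foam/phenolic foam interface, ΣR_partial = 0.1353 K/W.
T_interface = T_in − Q·ΣR_partial = -152 °C − (-709.6)(0.1353) = -56.0 °C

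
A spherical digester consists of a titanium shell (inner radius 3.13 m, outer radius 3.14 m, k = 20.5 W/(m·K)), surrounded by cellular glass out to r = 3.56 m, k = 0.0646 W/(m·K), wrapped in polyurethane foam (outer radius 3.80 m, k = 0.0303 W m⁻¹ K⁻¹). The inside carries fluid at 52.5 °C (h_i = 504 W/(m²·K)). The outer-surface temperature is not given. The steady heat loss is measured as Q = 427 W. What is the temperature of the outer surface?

T_out = 12.8 °C

Sum the resistances:
  R_conv,in = 1/(4πr²h) = 1/(4π·3.13²·504) = 1.612×10^-5 K/W
  R_titanium = (1/3.13 − 1/3.14)/(4πk) = 0.001017/(4π·20.5) = 3.950×10^-6 K/W
  R_cellular glass = (1/3.14 − 1/3.56)/(4πk) = 0.03757/(4π·0.0646) = 0.04628 K/W
  R_polyurethane foam = (1/3.56 − 1/3.80)/(4πk) = 0.01774/(4π·0.0303) = 0.04659 K/W
ΣR = 0.09290 K/W
ΔT = Q·ΣR = 427 × 0.09290 = 39.67 K
Heat flows outward, so T_out = T_in − ΔT = 52.5 − 39.67 = 12.8 °C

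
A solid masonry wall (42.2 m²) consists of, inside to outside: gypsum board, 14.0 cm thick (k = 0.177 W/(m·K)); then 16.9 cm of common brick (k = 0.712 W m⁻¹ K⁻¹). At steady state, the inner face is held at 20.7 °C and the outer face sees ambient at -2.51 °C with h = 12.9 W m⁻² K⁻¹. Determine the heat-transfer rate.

Q = 886 W

Treat each layer as a resistance in series:
  R_gypsum board = L/(kA) = 0.140/(0.177·42.2) = 0.01874 K/W
  R_common brick = L/(kA) = 0.169/(0.712·42.2) = 0.005625 K/W
  R_conv,out = 1/(hA) = 1/(12.9·42.2) = 0.001837 K/W
ΣR = 0.01874 + 0.005625 + 0.001837 = 0.02620 K/W
Q = ΔT/ΣR = (20.7 °C − -2.51 °C)/0.02620 = 886 W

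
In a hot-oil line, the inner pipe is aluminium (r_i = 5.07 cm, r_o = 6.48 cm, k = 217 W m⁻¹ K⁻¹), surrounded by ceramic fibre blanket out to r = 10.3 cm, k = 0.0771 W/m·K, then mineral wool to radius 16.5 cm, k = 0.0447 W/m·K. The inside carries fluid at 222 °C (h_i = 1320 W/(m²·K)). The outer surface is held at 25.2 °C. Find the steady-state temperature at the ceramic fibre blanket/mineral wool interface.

Resistance network (inner→outer):
  R'_conv,in = 1/(2πr h) = 1/(2π·0.0507·1320) = 0.002378 m·K/W
  R'_aluminium = ln(0.0648/0.0507)/(2πk) = 0.2454/(2π·217) = 1.800×10^-4 m·K/W
  R'_ceramic fibre blanket = ln(0.103/0.0648)/(2πk) = 0.4634/(2π·0.0771) = 0.9566 m·K/W
  R'_mineral wool = ln(0.165/0.103)/(2πk) = 0.4712/(2π·0.0447) = 1.678 m·K/W
ΣR = 0.002378 + 1.800×10^-4 + 0.9566 + 1.678 = 2.637 m·K/W
Q' = ΔT/ΣR = (222 °C − 25.2 °C)/2.637 = 74.63 W/m
From the inner boundary to the ceramic fibre blanket/mineral wool interface, ΣR_partial = 0.9592 m·K/W.
T_interface = T_in − Q'·ΣR_partial = 222 °C − (74.63)(0.9592) = 150 °C

T = 150 °C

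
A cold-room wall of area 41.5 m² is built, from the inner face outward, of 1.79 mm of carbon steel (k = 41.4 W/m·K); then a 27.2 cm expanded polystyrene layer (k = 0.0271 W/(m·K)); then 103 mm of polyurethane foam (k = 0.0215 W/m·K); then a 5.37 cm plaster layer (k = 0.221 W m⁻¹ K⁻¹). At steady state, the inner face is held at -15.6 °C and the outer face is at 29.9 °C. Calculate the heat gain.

Q = 125 W

Series thermal resistances, inner to outer:
  R_carbon steel = L/(kA) = 0.00179/(41.4·41.5) = 1.042×10^-6 K/W
  R_expanded polystyrene = L/(kA) = 0.272/(0.0271·41.5) = 0.2419 K/W
  R_polyurethane foam = L/(kA) = 0.103/(0.0215·41.5) = 0.1154 K/W
  R_plaster = L/(kA) = 0.0537/(0.221·41.5) = 0.005855 K/W
ΣR = 1.042×10^-6 + 0.2419 + 0.1154 + 0.005855 = 0.3632 K/W
Q = ΔT/ΣR = (-15.6 °C − 29.9 °C)/0.3632 = -125 W
(Negative Q ⇒ heat flows inward; heat gain = 125 W.)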